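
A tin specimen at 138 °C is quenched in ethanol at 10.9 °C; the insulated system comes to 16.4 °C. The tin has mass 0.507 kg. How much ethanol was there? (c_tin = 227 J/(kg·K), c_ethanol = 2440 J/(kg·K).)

Heat lost by the tin = heat gained by the ethanol:
0.507·227·(138 − 16.4) = m·2440·(16.4 − 10.9)
13420 m = 13995  ⇒  m ≈ 1.043 kg

m ≈ 1.04 kg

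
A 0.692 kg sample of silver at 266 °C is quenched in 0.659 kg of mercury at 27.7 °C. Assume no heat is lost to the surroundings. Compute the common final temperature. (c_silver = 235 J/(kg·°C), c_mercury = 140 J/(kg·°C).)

T_f ≈ 179.7 °C

T_f is the heat-capacity-weighted average of the initial temperatures:
T_f = (162.62×266 + 92.26×27.7) / (162.62 + 92.26)
    = 45813 / 254.88 ≈ 179.74 °C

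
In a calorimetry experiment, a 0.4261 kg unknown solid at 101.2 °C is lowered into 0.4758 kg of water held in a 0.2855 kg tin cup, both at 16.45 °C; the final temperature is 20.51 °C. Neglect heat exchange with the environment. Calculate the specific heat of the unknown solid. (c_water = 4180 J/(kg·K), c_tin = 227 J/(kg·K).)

c ≈ 243 J/(kg·K)

Let T be the final temperature. ΣQ_i = 0:
0.4261×c×(20.51 − 101.2) + 0.4758×4180×(20.51 − 16.45) + 0.2855×227×(20.51 − 16.45) = 0
-34.38 c = -8337.8
c = -8337.8/-34.38 ≈ 242.5 J/(kg·K)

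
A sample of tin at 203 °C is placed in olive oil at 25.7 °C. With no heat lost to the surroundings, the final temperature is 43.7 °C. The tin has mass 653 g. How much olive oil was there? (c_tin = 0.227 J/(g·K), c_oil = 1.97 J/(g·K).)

m ≈ 666 g

Heat lost by the tin = heat gained by the oil:
653×0.227×(203 − 43.7) = m×1.97×(43.7 − 25.7)
35.46 m = 23613  ⇒  m ≈ 665.9 g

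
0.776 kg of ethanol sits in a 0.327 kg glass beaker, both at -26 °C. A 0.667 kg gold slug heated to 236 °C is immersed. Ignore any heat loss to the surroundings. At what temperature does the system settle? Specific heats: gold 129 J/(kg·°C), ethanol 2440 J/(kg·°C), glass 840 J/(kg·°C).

Let T be the final temperature. ΣQ_i = 0:
0.667·129·(T − 236) + 0.776·2440·(T − (-26)) + 0.327·840·(T − (-26)) = 0
86.04(T − 236) + 1893.4(T − (-26)) + 274.68(T − (-26)) = 0
(86.04 + 1893.4 + 274.68) T = 86.04·236 + 1893.4·(-26) + 274.68·(-26)
T = -36065/2254.2 ≈ -16.00 °C

T_f ≈ -16.0 °C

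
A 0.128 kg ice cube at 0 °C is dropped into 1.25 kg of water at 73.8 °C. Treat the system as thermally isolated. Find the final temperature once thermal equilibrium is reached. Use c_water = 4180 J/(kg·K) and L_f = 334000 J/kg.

T_f ≈ 59.5 °C

Setting the total heat transfer to zero:
melt ice: 0.128×334000 = 42752; warm the meltwater: 535.04 T; water: 5225(T − 73.8)
5760 T = 385605 − 42752 = 342853
T ≈ 59.52 °C (positive, so assuming full melt was valid).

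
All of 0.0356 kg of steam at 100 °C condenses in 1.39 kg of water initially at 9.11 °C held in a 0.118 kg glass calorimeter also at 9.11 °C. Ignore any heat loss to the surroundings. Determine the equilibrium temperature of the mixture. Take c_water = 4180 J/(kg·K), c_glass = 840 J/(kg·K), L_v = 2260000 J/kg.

T_f ≈ 24.6 °C

Energy balance with sensible and latent terms:
steam→water at 100 °C releases m L_v = 0.0356·2260000 = 80456
  condensed water 100 °C→T: 148.81(T − 100)
  water warms: 1.39·4180·(T − 9.11) = 5810.2(T − 9.11)
  cup: 99.12(T − 9.11)
6058.1 T = 80456 + 14881 + 53834 = 149171
T ≈ 24.62 °C, under the boiling point, so the assumption holds.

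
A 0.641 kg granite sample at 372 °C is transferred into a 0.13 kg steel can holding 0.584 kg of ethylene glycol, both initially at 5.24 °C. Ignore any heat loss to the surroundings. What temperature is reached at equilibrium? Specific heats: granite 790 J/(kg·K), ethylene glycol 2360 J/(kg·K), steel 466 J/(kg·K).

T_f ≈ 100.7 °C

T_f is the heat-capacity-weighted average of the initial temperatures:
T_f = (506.39*372 + 1378.2*5.24 + 60.58*5.24) / (506.39 + 1378.2 + 60.58)
    = 195916 / 1945.2 ≈ 100.72 °C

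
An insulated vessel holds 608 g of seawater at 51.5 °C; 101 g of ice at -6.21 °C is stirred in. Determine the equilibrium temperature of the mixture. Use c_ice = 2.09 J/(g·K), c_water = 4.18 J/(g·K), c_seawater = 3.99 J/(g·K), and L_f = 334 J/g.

T_f ≈ 31.6 °C

Sum of m c ΔT and latent-heat terms is zero:
ice -6.21→0 °C: 101·2.09·6.21 = 1310.9
  fusion: m_ice L_f = 101·334 = 33734
  warm the meltwater: 422.18 T
  seawater: 2425.9(T − 51.5)
2848.1 T = 124935 − 35045 = 89890
T ≈ 31.56 °C — above 0 °C, consistent with complete melting.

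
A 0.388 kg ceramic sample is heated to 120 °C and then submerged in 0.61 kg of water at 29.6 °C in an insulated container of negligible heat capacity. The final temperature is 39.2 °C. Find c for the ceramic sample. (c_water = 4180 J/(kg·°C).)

c ≈ 781 J/(kg·°C)

Heat lost by the ceramic sample = heat gained by the water:
0.388·c·(120 − 39.2) = 0.61·4180·(39.2 − 29.6)
31.35 c = 24478  ⇒  c ≈ 780.8 J/(kg·°C)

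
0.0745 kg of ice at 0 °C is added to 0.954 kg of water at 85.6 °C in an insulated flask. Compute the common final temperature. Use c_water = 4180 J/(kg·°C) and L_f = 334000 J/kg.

Taking heat into each body as positive, Σ m c ΔT = 0:
fusion: m_ice L_f = 0.0745·334000 = 24883; warm the meltwater: 311.41 T; water cools: 0.954·4180·(T − 85.6) = 3987.7(T − 85.6)
4299.1 T = 341349 − 24883 = 316466
T ≈ 73.61 °C — above 0 °C, consistent with complete melting.

T_f ≈ 73.6 °C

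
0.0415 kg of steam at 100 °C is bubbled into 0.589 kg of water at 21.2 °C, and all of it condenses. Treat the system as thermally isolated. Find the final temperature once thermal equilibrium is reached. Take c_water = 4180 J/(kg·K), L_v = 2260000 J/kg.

T_f ≈ 62.0 °C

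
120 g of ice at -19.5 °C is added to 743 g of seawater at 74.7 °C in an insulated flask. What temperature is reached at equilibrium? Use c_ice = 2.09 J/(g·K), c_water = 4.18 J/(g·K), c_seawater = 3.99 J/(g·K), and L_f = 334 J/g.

T_f ≈ 50.9 °C

Setting the total heat transfer to zero:
ice -19.5→0 °C: 120·2.09·19.5 = 4890.6; melt ice: 120·334 = 40080; meltwater 0→T: 120·4.18·T = 501.6 T; seawater: 2964.6(T − 74.7)
3466.2 T = 221453 − 44971 = 176483
T ≈ 50.92 °C — above 0 °C, consistent with complete melting.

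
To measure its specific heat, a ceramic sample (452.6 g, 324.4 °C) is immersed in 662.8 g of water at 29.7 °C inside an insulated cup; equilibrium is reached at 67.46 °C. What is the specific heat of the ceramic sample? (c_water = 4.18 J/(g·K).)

c ≈ 0.9 J/(g·K)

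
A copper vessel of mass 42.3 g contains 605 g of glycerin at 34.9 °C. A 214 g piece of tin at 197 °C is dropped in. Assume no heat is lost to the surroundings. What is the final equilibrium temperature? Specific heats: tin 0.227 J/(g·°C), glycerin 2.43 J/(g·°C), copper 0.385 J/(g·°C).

T_f ≈ 40.0 °C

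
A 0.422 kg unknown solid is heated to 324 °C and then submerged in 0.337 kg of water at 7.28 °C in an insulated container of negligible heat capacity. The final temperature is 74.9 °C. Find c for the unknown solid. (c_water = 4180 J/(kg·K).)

Let T be the final temperature. ΣQ_i = 0:
0.422×c×(74.9 − 324) + 0.337×4180×(74.9 − 7.28) = 0
-105.12 c = -95254
c = -95254/-105.12 ≈ 906.1 J/(kg·K)

c ≈ 906 J/(kg·K)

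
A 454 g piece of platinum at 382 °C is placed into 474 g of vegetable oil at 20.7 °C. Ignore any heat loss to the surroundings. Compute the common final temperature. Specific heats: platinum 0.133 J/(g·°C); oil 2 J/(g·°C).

T_f ≈ 42.3 °C

Setting the total heat transfer to zero:
454·0.133·(T − 382) + 474·2·(T − 20.7) = 0
(60.38 + 948) T = 60.38·382 + 948·20.7
T = 42690/1008.4 ≈ 42.33 °C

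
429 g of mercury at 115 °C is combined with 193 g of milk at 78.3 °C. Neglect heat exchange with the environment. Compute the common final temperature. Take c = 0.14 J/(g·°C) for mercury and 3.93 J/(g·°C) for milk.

T_f ≈ 81.0 °C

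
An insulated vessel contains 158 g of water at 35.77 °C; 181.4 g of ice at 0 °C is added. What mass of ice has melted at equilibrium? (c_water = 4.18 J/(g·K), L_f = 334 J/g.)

Heat available from the water dropping to 0 °C: 158·4.18·35.77 = 23624 J.
Melting all 181.4 g of ice would need 181.4·334 = 60588 J.
That's not enough to melt it all — equilibrium is at 0 °C with ice remaining.
Mass melted = 23624/334 ≈ 70.73 g.

m_melted ≈ 70.7 g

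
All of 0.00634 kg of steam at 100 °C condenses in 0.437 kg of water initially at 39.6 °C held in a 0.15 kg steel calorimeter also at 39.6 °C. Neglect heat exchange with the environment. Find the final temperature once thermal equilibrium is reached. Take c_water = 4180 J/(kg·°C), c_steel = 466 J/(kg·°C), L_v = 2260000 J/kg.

Let T be the final temperature. ΣQ_i = 0:
steam→water at 100 °C releases m L_v = 0.00634·2260000 = 14328; condensed water 100 °C→T: 26.5(T − 100); original water: 1826.7(T − 39.6); steel cup: 0.15·466·(T − 39.6) = 69.9(T − 39.6)
1923.1 T = 14328 + 2650.1 + 75104 = 92082
T ≈ 47.88 °C (< 100 °C, so full condensation is consistent).

T_f ≈ 47.9 °C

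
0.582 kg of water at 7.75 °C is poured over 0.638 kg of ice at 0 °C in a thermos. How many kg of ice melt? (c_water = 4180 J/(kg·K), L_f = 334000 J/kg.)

m_melted ≈ 0.0564 kg

Water can give up m c ΔT = 0.582·4180·7.75 = 18854 J before reaching 0 °C.
Fully melting the ice requires m_ice L_f = 0.638·334000 = 213092 J.
That's not enough to melt it all — equilibrium is at 0 °C with ice remaining.
m_melted·334000 = 18854  ⇒  m_melted ≈ 0.05645 kg.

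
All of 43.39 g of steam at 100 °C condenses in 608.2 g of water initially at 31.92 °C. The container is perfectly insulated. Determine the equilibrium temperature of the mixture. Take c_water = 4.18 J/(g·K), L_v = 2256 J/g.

T_f ≈ 72.4 °C

Let T be the final temperature. ΣQ_i = 0:
condense steam: −43.39·2256 = −97888; condensate cools 100→T: 43.39·4.18·(T − 100) = 181.37(T − 100); original water: 2542.3(T − 31.92)
2723.6 T = 97888 + 18137 + 81149 = 197174
T ≈ 72.39 °C, under the boiling point, so the assumption holds.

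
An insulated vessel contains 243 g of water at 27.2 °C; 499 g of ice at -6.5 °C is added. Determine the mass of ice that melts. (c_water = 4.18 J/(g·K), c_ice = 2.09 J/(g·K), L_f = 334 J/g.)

Water can give up m c ΔT = 243·4.18·27.2 = 27628 J before reaching 0 °C.
Of that, 499·2.09·6.5 = 6778.9 J goes to bring the ice to 0 °C, leaving 20849 J.
Melting all 499 g of ice would need 499·334 = 166666 J.
20849 J < 166666 J, so only part of the ice melts and the system sits at 0 °C.
m_melted·334 = 20849  ⇒  m_melted ≈ 62.42 g.

m_melted ≈ 62.4 g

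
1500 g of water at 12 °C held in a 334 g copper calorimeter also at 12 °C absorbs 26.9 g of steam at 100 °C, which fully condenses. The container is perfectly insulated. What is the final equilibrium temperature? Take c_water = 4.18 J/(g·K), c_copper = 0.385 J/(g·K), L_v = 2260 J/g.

Energy balance with sensible and latent terms:
latent heat released on condensation: 26.9×2260 = 60794
  condensate cools 100→T: 26.9×4.18×(T − 100) = 112.44(T − 100)
  water warms: 1500×4.18×(T − 12) = 6270(T − 12)
  cup: 128.59(T − 12)
6511 T = 60794 + 11244 + 76783 = 148821
T ≈ 22.86 °C — below 100 °C, confirming all the steam condensed.

T_f ≈ 22.9 °C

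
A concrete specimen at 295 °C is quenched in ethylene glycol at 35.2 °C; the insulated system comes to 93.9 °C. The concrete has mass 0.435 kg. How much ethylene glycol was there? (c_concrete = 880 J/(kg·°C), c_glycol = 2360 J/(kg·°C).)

m ≈ 0.556 kg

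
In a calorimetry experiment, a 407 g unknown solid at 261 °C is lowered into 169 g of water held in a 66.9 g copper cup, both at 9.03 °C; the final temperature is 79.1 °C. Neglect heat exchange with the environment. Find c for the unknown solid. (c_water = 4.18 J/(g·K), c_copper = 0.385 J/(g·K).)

c ≈ 0.693 J/(g·K)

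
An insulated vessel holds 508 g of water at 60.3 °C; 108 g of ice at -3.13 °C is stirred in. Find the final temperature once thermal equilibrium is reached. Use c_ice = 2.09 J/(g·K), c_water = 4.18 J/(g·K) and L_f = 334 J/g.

T_f ≈ 35.4 °C

Energy balance with sensible and latent terms:
ice -3.13→0 °C: 108×2.09×3.13 = 706.5
  fusion: m_ice L_f = 108×334 = 36072
  meltwater 0→T: 108×4.18×T = 451.44 T
  water cools: 508×4.18×(T − 60.3) = 2123.4(T − 60.3)
2574.9 T = 128043 − 36779 = 91265
T ≈ 35.44 °C (positive, so assuming full melt was valid).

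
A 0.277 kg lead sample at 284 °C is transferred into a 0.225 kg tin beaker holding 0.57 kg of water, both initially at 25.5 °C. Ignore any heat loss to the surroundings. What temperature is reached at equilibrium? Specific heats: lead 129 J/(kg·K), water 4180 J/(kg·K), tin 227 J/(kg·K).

T_f ≈ 29.2 °C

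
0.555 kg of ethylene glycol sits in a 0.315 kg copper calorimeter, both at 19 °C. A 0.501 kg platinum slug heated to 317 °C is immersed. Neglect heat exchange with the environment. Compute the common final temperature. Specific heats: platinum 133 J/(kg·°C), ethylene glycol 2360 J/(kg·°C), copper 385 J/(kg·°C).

T_f ≈ 32.3 °C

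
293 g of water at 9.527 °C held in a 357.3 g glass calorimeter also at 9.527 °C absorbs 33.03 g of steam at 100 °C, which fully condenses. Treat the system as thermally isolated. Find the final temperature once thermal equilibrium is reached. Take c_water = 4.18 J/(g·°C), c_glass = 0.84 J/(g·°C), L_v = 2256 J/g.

Setting the total heat transfer to zero:
latent heat released on condensation: 33.03·2256 = 74516; condensed water 100 °C→T: 138.07(T − 100); original water: 1224.7(T − 9.527); glass cup: 357.3·0.84·(T − 9.527) = 300.13(T − 9.527)
1662.9 T = 74516 + 13807 + 14527 = 102850
T ≈ 61.85 °C, under the boiling point, so the assumption holds.

T_f ≈ 61.8 °C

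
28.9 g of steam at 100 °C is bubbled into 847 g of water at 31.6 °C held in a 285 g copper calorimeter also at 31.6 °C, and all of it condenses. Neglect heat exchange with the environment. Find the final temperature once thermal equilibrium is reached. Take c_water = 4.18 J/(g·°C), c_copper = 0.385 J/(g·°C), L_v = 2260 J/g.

T_f ≈ 51.1 °C

Conservation of energy gives ΣQ = 0:
steam→water at 100 °C releases m L_v = 28.9×2260 = 65314
  condensate cools 100→T: 28.9×4.18×(T − 100) = 120.8(T − 100)
  original water: 3540.5(T − 31.6)
  cup: 109.73(T − 31.6)
3771 T = 65314 + 12080 + 115346 = 192740
T ≈ 51.11 °C — below 100 °C, confirming all the steam condensed.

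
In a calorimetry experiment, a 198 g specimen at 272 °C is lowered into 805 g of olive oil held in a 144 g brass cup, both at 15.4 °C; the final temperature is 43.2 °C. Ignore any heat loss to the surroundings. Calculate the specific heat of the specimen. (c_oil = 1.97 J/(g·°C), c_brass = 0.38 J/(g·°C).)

Net heat exchanged in the isolated system is zero:
198·c·(43.2 − 272) + 805·1.97·(43.2 − 15.4) + 144·0.38·(43.2 − 15.4) = 0
-45302 c = -45608
c = -45608/-45302 ≈ 1.007 J/(g·°C)

c ≈ 1.01 J/(g·°C)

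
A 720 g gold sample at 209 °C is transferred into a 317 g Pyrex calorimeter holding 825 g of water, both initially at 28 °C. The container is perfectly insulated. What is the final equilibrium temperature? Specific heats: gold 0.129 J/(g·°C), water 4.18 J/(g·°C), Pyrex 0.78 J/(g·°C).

T_f ≈ 32.4 °C

Conservation of energy gives ΣQ = 0:
720×0.129×(T − 209) + 825×4.18×(T − 28) + 317×0.78×(T − 28) = 0
92.88(T − 209) + 3448.5(T − 28) + 247.26(T − 28) = 0
3788.6 T = 122893
T = 122893/3788.6 ≈ 32.44 °C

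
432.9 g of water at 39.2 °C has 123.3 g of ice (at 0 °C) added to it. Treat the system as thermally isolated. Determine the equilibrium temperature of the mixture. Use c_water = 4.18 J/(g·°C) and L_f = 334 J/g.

Heat gained plus heat lost sum to zero:
melt ice: 123.3×334 = 41182
  warm the meltwater: 515.39 T
  water cools: 432.9×4.18×(T − 39.2) = 1809.5(T − 39.2)
2324.9 T = 70933 − 41182 = 29751
T ≈ 12.80 °C (positive, so assuming full melt was valid).

T_f ≈ 12.8 °C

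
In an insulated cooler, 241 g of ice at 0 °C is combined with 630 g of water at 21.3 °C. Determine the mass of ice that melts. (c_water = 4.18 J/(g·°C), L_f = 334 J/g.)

m_melted ≈ 168 g

Cooling the water to 0 °C releases 630×4.18×21.3 = 56091 J.
Fully melting the ice requires m_ice L_f = 241×334 = 80494 J.
56091 J < 80494 J, so only part of the ice melts and the system sits at 0 °C.
m_melt = 56091 / L_f = 167.9 g.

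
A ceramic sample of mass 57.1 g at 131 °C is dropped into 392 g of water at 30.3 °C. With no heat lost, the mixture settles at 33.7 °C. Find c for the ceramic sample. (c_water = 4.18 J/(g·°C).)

c ≈ 1 J/(g·°C)

m_s c (T_s − T_f) = m_water c_water (T_f − T_0):
57.1·c·(131 − 33.7) = 392·4.18·(33.7 − 30.3)
5555.8 c = 5571.1  ⇒  c ≈ 1.003 J/(g·°C)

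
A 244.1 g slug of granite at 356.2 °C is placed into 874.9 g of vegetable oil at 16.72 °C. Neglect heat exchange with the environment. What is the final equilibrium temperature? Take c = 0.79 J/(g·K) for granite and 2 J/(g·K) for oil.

T_f ≈ 50.4 °C

Setting the total heat transfer to zero:
244.1·0.79·(T − 356.2) + 874.9·2·(T − 16.72) = 0
192.84(T − 356.2) + 1749.8(T − 16.72) = 0
1942.6 T = 97946
T = 97946 / 1942.6 = 50.4 °C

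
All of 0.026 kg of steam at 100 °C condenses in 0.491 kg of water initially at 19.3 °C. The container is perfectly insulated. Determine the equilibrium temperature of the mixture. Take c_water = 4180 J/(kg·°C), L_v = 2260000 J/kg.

T_f ≈ 50.5 °C

Energy conservation, ΣQ = 0:
condense steam: −0.026×2260000 = −58760; condensed water 100 °C→T: 108.68(T − 100); original water: 2052.4(T − 19.3)
2161.1 T = 58760 + 10868 + 39611 = 109239
T ≈ 50.55 °C — below 100 °C, confirming all the steam condensed.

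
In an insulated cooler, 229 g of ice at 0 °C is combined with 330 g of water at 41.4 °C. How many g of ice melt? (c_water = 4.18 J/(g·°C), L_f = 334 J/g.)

m_melted ≈ 171 g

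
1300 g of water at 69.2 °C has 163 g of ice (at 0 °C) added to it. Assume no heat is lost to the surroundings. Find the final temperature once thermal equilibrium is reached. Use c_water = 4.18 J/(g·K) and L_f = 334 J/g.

T_f ≈ 52.6 °C

Let T be the final temperature. ΣQ_i = 0:
melt ice: 163·334 = 54442
  meltwater 0→T: 163·4.18·T = 681.34 T
  water: 5434(T − 69.2)
6115.3 T = 376033 − 54442 = 321591
T ≈ 52.59 °C. Since T > 0 °C, the all-ice-melts assumption holds.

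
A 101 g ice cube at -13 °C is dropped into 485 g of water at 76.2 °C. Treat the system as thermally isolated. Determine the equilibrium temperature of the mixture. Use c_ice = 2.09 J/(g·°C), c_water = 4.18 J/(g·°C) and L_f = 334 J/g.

T_f ≈ 48.2 °C

Setting the total heat transfer to zero:
warm ice to 0 °C: 101·2.09·(0 − (-13)) = 2744.2
  melt ice: 101·334 = 33734
  meltwater 0→T: 101·4.18·T = 422.18 T
  water: 2027.3(T − 76.2)
2449.5 T = 154480 − 36478 = 118002
T ≈ 48.17 °C. Since T > 0 °C, the all-ice-melts assumption holds.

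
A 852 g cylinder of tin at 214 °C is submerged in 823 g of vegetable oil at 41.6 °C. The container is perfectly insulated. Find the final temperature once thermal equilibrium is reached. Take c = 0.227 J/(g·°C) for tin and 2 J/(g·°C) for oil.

T_f ≈ 59.7 °C

Let T be the final temperature. ΣQ_i = 0:
852·0.227·(T − 214) + 823·2·(T − 41.6) = 0
193.4(T − 214) + 1646(T − 41.6) = 0
1839.4 T = 109862
T = 109862/1839.4 ≈ 59.73 °C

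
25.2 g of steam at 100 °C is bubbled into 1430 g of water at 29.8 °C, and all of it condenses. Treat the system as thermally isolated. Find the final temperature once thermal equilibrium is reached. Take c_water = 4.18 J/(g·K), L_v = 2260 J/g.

Energy conservation, ΣQ = 0:
steam→water at 100 °C releases m L_v = 25.2·2260 = 56952
  condensed water 100 °C→T: 105.34(T − 100)
  original water: 5977.4(T − 29.8)
6082.7 T = 56952 + 10534 + 178127 = 245612
T ≈ 40.38 °C (< 100 °C, so full condensation is consistent).

T_f ≈ 40.4 °C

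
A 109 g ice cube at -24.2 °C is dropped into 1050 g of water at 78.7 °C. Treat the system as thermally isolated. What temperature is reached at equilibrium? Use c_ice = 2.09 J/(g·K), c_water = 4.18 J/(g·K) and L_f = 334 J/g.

Net heat exchanged in the isolated system is zero:
ice -24.2→0 °C: 109·2.09·24.2 = 5513
  latent heat to melt: 109·334 = 36406
  warm the meltwater: 455.62 T
  water: 4389(T − 78.7)
4844.6 T = 345414 − 41919 = 303495
T ≈ 62.65 °C — above 0 °C, consistent with complete melting.

T_f ≈ 62.6 °C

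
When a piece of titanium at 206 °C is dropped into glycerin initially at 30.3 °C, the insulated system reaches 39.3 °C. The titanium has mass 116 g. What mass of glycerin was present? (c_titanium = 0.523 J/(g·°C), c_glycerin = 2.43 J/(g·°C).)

m ≈ 462 g

Heat lost by the titanium = heat gained by the glycerin:
116·0.523·(206 − 39.3) = m·2.43·(39.3 − 30.3)
21.87 m = 10113  ⇒  m ≈ 462.4 g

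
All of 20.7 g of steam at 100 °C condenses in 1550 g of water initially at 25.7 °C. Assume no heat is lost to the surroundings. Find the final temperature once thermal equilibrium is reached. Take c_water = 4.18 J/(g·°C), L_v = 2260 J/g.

Sum of m c ΔT and latent-heat terms is zero:
condense steam: −20.7×2260 = −46782; condensed water 100 °C→T: 86.53(T − 100); water warms: 1550×4.18×(T − 25.7) = 6479(T − 25.7)
6565.5 T = 46782 + 8652.6 + 166510 = 221945
T ≈ 33.80 °C, under the boiling point, so the assumption holds.

T_f ≈ 33.8 °C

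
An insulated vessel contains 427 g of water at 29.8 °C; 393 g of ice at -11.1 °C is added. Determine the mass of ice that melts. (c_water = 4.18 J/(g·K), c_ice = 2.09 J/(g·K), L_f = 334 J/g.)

m_melted ≈ 132 g

Heat available from the water dropping to 0 °C: 427·4.18·29.8 = 53189 J.
Of that, 393·2.09·11.1 = 9117.2 J goes to bring the ice to 0 °C, leaving 44072 J.
Fully melting the ice requires m_ice L_f = 393·334 = 131262 J.
44072 J < 131262 J, so only part of the ice melts and the system sits at 0 °C.
m_melt = 44072 / L_f = 132 g.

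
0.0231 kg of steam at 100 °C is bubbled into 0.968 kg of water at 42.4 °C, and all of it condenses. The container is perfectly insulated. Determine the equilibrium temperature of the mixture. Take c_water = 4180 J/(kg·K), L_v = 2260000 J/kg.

Sum of m c ΔT and latent-heat terms is zero:
condense steam: −0.0231×2260000 = −52206; condensate cools 100→T: 0.0231×4180×(T − 100) = 96.56(T − 100); original water: 4046.2(T − 42.4)
4142.8 T = 52206 + 9655.8 + 171561 = 233422
T ≈ 56.34 °C (< 100 °C, so full condensation is consistent).

T_f ≈ 56.3 °C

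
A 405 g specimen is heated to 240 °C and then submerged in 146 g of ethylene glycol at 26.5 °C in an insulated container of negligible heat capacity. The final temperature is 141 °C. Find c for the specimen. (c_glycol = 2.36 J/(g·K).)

Heat lost by the specimen = heat gained by the glycol:
405·c·(240 − 141) = 146·2.36·(141 − 26.5)
40095 c = 39452  ⇒  c ≈ 0.984 J/(g·K)

c ≈ 0.984 J/(g·K)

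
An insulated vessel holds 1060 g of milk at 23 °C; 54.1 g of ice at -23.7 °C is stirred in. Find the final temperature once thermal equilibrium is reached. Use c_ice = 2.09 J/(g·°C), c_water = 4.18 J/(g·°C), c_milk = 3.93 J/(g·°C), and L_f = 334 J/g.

Sum of m c ΔT and latent-heat terms is zero:
warm ice to 0 °C: 54.1·2.09·(0 − (-23.7)) = 2679.7
  latent heat to melt: 54.1·334 = 18069
  warm the meltwater: 226.14 T
  milk: 4165.8(T − 23)
4391.9 T = 95813 − 20749 = 75064
T ≈ 17.09 °C (positive, so assuming full melt was valid).

T_f ≈ 17.1 °C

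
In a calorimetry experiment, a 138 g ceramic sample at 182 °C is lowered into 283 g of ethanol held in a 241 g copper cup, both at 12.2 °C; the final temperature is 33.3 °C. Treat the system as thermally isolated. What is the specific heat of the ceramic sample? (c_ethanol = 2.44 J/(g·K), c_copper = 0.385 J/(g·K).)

Let T be the final temperature. ΣQ_i = 0:
138×c×(33.3 − 182) + 283×2.44×(33.3 − 12.2) + 241×0.385×(33.3 − 12.2) = 0
-20521 c = -16528
c = -16528/-20521 ≈ 0.8054 J/(g·K)

c ≈ 0.805 J/(g·K)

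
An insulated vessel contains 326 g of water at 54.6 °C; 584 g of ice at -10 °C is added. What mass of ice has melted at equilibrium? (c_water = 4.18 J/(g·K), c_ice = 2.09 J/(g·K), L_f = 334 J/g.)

Cooling the water to 0 °C releases 326·4.18·54.6 = 74402 J.
Warming the ice to 0 °C takes 584·2.09·10 = 12206 J, leaving 62197 J for melting.
Melting all 584 g of ice would need 584·334 = 195056 J.
That's not enough to melt it all — equilibrium is at 0 °C with ice remaining.
m_melt = 62197 / L_f = 186.2 g.

m_melted ≈ 186 g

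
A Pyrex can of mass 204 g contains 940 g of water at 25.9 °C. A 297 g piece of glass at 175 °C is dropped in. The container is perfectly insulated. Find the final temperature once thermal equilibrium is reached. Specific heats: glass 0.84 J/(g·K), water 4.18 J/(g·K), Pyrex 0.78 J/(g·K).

T_f ≈ 34.5 °C

Heat gained plus heat lost sum to zero:
297·0.84·(T − 175) + 940·4.18·(T − 25.9) + 204·0.78·(T − 25.9) = 0
4337.8 T = 149546
T = 149546 / 4337.8 = 34.5 °C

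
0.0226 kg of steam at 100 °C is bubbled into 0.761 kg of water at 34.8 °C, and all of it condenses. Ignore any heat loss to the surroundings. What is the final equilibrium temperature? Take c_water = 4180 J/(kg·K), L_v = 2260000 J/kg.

Sum of m c ΔT and latent-heat terms is zero:
latent heat released on condensation: 0.0226×2260000 = 51076
  condensate cools 100→T: 0.0226×4180×(T − 100) = 94.47(T − 100)
  original water: 3181(T − 34.8)
3275.4 T = 51076 + 9446.8 + 110698 = 171221
T ≈ 52.27 °C, under the boiling point, so the assumption holds.

T_f ≈ 52.3 °C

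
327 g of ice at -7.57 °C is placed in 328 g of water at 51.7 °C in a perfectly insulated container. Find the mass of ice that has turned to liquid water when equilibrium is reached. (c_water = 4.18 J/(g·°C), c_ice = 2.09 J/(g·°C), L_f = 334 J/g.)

m_melted ≈ 197 g

Heat available from the water dropping to 0 °C: 328·4.18·51.7 = 70883 J.
Of that, 327·2.09·7.57 = 5173.6 J goes to bring the ice to 0 °C, leaving 65709 J.
Fully melting the ice requires m_ice L_f = 327·334 = 109218 J.
That's not enough to melt it all — equilibrium is at 0 °C with ice remaining.
m_melted·334 = 65709  ⇒  m_melted ≈ 196.7 g.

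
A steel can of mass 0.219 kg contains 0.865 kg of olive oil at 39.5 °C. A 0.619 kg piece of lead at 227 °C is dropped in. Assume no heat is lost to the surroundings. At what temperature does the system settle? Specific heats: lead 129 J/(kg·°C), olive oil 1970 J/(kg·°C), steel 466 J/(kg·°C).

T_f ≈ 47.4 °C

Heat gained plus heat lost sum to zero:
0.619*129*(T − 227) + 0.865*1970*(T − 39.5) + 0.219*466*(T − 39.5) = 0
79.85(T − 227) + 1704(T − 39.5) + 102.05(T − 39.5) = 0
1886 T = 89467
T = 89467/1886 ≈ 47.44 °C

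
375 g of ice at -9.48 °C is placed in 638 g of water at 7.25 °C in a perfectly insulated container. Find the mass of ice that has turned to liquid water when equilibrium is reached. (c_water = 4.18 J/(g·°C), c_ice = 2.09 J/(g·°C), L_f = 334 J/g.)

Heat available from the water dropping to 0 °C: 638·4.18·7.25 = 19335 J.
Warming the ice to 0 °C takes 375·2.09·9.48 = 7430 J, leaving 11905 J for melting.
Melting all 375 g of ice would need 375·334 = 125250 J.
Since 11905 < 125250 J, not all the ice melts; equilibrium is at 0 °C.
m_melt = 11905 / L_f = 35.64 g.

m_melted ≈ 35.6 g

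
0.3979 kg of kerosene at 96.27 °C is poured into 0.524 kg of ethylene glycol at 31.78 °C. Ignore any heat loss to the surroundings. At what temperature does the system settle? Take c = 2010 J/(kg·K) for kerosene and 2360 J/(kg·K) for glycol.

Energy conservation, ΣQ = 0:
0.3979·2010·(T − 96.27) + 0.524·2360·(T − 31.78) = 0
799.78(T − 96.27) + 1236.6(T − 31.78) = 0
(799.78 + 1236.6) T = 799.78·96.27 + 1236.6·31.78
T = 116295 / 2036.4 = 57.1 °C

T_f ≈ 57.1 °C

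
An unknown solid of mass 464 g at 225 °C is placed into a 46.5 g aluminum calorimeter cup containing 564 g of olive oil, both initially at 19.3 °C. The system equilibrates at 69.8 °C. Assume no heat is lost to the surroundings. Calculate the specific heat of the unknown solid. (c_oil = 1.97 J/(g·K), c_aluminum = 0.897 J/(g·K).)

c ≈ 0.808 J/(g·K)

Conservation of energy gives ΣQ = 0:
464·c·(69.8 − 225) + 564·1.97·(69.8 − 19.3) + 46.5·0.897·(69.8 − 19.3) = 0
-72013 c = -58216
c = -58216/-72013 ≈ 0.8084 J/(g·K)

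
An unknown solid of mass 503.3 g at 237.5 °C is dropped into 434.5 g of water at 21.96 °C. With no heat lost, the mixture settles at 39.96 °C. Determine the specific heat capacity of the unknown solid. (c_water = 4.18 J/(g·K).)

Heat gained plus heat lost sum to zero:
503.3·c·(39.96 − 237.5) + 434.5·4.18·(39.96 − 21.96) = 0
-99422 c = -32692
c = -32692/-99422 ≈ 0.3288 J/(g·K)

c ≈ 0.329 J/(g·K)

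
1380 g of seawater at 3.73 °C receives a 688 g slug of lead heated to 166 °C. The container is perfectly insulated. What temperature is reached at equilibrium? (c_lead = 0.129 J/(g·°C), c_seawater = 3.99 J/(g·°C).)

Set heat shed by the hot body equal to heat absorbed by the cold body:
688×0.129×(166 − T) = 1380×3.99×(T − 3.73)
88.75(166 − T) = 5506.2(T − 3.73)
5595 T = 35271  ⇒  T ≈ 6.30 °C

T_f ≈ 6.3 °C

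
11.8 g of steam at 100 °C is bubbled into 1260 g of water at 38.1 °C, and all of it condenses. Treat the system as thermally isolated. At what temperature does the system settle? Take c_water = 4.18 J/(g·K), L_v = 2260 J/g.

T_f ≈ 43.7 °C

Taking heat into each body as positive, Σ m c ΔT = 0:
condense steam: −11.8×2260 = −26668; condensed water 100 °C→T: 49.32(T − 100); original water: 5266.8(T − 38.1)
5316.1 T = 26668 + 4932.4 + 200665 = 232265
T ≈ 43.69 °C — below 100 °C, confirming all the steam condensed.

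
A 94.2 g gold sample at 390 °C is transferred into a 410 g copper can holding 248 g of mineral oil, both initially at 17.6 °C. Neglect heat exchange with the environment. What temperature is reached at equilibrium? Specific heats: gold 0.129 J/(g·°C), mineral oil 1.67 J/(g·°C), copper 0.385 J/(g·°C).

T_f ≈ 25.3 °C

Net heat exchanged in the isolated system is zero:
94.2×0.129×(T − 390) + 248×1.67×(T − 17.6) + 410×0.385×(T − 17.6) = 0
(12.15 + 414.16 + 157.85) T = 12.15×390 + 414.16×17.6 + 157.85×17.6
T ≈ 25.35 °C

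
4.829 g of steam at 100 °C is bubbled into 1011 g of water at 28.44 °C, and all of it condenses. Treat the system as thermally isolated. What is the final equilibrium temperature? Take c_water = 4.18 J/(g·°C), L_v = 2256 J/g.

Energy balance with sensible and latent terms:
latent heat released on condensation: 4.829·2256 = 10894
  condensate cools 100→T: 4.829·4.18·(T − 100) = 20.19(T − 100)
  original water: 4226(T − 28.44)
4246.2 T = 10894 + 2018.5 + 120187 = 133100
T ≈ 31.35 °C, under the boiling point, so the assumption holds.

T_f ≈ 31.3 °C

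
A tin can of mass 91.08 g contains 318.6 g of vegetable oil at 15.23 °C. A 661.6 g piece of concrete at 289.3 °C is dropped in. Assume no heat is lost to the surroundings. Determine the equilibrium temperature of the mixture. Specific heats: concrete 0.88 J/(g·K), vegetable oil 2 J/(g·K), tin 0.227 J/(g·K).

Taking heat into each body as positive, Σ m c ΔT = 0:
661.6·0.88·(T − 289.3) + 318.6·2·(T − 15.23) + 91.08·0.227·(T − 15.23) = 0
582.21(T − 289.3) + 637.2(T − 15.23) + 20.68(T − 15.23) = 0
1240.1 T = 178452
T = 178452 / 1240.1 = 144 °C

T_f ≈ 143.9 °C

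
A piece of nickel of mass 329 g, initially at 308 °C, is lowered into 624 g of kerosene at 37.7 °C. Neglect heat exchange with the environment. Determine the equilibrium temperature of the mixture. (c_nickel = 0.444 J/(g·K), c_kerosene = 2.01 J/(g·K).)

With ΣQ=0 the equilibrium temperature is the m·c-weighted mean:
T_f = (146.08·308 + 1254.2·37.7) / (146.08 + 1254.2)
    = 92276 / 1400.3 ≈ 65.90 °C

T_f ≈ 65.9 °C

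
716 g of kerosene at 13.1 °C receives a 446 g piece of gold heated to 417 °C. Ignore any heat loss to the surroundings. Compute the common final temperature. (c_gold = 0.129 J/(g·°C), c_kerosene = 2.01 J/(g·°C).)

T_f ≈ 28.6 °C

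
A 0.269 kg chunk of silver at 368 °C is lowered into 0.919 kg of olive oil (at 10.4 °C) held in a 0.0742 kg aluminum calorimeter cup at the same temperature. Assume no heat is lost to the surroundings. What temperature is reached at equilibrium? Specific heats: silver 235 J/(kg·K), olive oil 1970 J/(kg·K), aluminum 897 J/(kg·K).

T_f ≈ 22.1 °C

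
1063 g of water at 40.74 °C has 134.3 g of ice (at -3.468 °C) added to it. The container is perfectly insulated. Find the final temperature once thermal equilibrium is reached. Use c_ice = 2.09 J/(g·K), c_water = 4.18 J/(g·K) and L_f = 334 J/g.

T_f ≈ 27.0 °C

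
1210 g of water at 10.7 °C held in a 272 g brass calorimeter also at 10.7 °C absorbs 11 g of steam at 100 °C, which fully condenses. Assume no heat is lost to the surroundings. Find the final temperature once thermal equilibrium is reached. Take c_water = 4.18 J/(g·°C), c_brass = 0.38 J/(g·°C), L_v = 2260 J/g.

T_f ≈ 16.3 °C

Energy conservation, ΣQ = 0:
latent heat released on condensation: 11·2260 = 24860; condensate cools 100→T: 11·4.18·(T − 100) = 45.98(T − 100); original water: 5057.8(T − 10.7); cup: 103.36(T − 10.7)
5207.1 T = 24860 + 4598 + 55224 = 84682
T ≈ 16.26 °C (< 100 °C, so full condensation is consistent).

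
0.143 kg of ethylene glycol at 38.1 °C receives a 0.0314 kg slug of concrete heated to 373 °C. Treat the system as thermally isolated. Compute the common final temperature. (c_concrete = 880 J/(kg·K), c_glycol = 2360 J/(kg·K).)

T_f ≈ 63.4 °C

T_f is the heat-capacity-weighted average of the initial temperatures:
T_f = (27.63*373 + 337.48*38.1) / (27.63 + 337.48)
    = 23165 / 365.11 ≈ 63.45 °C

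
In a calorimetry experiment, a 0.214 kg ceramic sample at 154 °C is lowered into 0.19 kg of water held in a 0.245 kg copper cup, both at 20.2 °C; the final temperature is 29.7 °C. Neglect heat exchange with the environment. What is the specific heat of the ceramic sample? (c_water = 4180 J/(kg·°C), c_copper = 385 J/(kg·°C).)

c ≈ 317 J/(kg·°C)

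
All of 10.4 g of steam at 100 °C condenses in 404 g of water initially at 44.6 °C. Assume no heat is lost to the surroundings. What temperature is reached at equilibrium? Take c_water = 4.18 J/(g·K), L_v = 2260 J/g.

Setting the total heat transfer to zero:
steam→water at 100 °C releases m L_v = 10.4×2260 = 23504
  condensed water 100 °C→T: 43.47(T − 100)
  original water: 1688.7(T − 44.6)
1732.2 T = 23504 + 4347.2 + 75317 = 103168
T ≈ 59.56 °C (< 100 °C, so full condensation is consistent).

T_f ≈ 59.6 °C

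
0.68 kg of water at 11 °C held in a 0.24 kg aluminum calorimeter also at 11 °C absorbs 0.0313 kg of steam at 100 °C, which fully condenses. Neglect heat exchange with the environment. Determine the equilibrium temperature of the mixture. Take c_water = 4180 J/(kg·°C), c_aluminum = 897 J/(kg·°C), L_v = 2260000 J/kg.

Energy conservation, ΣQ = 0:
latent heat released on condensation: 0.0313×2260000 = 70738; condensed water 100 °C→T: 130.83(T − 100); water warms: 0.68×4180×(T − 11) = 2842.4(T − 11); aluminum cup: 0.24×897×(T − 11) = 215.28(T − 11)
3188.5 T = 70738 + 13083 + 33634 = 117456
T ≈ 36.84 °C — below 100 °C, confirming all the steam condensed.

T_f ≈ 36.8 °C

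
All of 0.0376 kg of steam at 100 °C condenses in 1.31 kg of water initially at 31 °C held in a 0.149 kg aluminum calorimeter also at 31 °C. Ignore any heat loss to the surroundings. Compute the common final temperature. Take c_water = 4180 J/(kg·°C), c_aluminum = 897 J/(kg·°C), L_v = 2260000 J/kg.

T_f ≈ 47.6 °C

Taking heat into each body as positive, Σ m c ΔT = 0:
steam→water at 100 °C releases m L_v = 0.0376×2260000 = 84976; condensed water 100 °C→T: 157.17(T − 100); water warms: 1.31×4180×(T − 31) = 5475.8(T − 31); aluminum cup: 0.149×897×(T − 31) = 133.65(T − 31)
5766.6 T = 84976 + 15717 + 173893 = 274586
T ≈ 47.62 °C, under the boiling point, so the assumption holds.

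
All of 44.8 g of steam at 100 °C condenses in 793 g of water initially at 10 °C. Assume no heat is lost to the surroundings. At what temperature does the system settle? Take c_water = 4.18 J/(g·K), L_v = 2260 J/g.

T_f ≈ 43.7 °C

Sum of m c ΔT and latent-heat terms is zero:
condense steam: −44.8·2260 = −101248; condensed water 100 °C→T: 187.26(T − 100); water warms: 793·4.18·(T − 10) = 3314.7(T − 10)
3502 T = 101248 + 18726 + 33147 = 153122
T ≈ 43.72 °C (< 100 °C, so full condensation is consistent).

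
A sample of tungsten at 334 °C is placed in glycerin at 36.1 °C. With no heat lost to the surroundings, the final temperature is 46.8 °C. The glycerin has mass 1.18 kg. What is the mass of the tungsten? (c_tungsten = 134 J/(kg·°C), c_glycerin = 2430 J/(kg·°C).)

m ≈ 0.797 kg

Heat lost by the tungsten = heat gained by the glycerin:
m·134·(334 − 46.8) = 1.18·2430·(46.8 − 36.1)
38485 m = 30681  ⇒  m ≈ 0.7972 kg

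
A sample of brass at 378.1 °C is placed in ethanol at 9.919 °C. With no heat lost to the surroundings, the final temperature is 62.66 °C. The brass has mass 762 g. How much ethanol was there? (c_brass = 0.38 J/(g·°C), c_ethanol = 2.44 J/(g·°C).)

Energy conservation, ΣQ = 0:
762·0.38·(62.66 − 378.1) + m·2.44·(62.66 − 9.919) = 0
128.69 m = 91339
m = 91339/128.69 ≈ 709.8 g

m ≈ 710 g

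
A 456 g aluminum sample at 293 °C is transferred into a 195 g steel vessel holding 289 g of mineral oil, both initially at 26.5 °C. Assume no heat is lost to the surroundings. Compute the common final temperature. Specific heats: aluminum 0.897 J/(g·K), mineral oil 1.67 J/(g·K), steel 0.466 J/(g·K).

Conservation of energy gives ΣQ = 0:
456*0.897*(T − 293) + 289*1.67*(T − 26.5) + 195*0.466*(T − 26.5) = 0
(409.03 + 482.63 + 90.87) T = 409.03*293 + 482.63*26.5 + 90.87*26.5
T = 135044 / 982.53 = 137 °C

T_f ≈ 137.4 °C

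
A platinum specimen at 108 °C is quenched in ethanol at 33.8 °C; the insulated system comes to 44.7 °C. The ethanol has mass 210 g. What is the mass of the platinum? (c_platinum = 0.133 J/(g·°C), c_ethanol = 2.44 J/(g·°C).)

m ≈ 663 g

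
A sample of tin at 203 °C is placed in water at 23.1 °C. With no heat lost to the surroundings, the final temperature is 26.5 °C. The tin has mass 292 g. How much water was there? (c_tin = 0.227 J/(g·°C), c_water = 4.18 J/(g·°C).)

m ≈ 823 g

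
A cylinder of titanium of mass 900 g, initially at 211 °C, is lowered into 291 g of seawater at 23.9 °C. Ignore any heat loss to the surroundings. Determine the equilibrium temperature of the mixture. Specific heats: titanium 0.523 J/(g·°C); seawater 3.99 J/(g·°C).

Setting the total heat transfer to zero:
900×0.523×(T − 211) + 291×3.99×(T − 23.9) = 0
470.7(T − 211) + 1161.1(T − 23.9) = 0
(470.7 + 1161.1) T = 470.7×211 + 1161.1×23.9
T = 127068 / 1631.8 = 77.9 °C

T_f ≈ 77.9 °C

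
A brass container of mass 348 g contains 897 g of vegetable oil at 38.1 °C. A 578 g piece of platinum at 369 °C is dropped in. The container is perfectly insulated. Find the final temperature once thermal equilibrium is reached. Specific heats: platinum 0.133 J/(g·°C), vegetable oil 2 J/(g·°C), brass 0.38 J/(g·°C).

T_f ≈ 50.8 °C

Energy conservation, ΣQ = 0:
578×0.133×(T − 369) + 897×2×(T − 38.1) + 348×0.38×(T − 38.1) = 0
76.87(T − 369) + 1794(T − 38.1) + 132.24(T − 38.1) = 0
2003.1 T = 101756
T = 101756 / 2003.1 = 50.8 °C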